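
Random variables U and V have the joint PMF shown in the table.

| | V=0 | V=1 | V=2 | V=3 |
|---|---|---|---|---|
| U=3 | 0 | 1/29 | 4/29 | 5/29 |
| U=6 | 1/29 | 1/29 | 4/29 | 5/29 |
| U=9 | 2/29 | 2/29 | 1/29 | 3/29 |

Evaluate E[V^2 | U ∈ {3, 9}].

95/18

P(U ∈ {3, 9}) = 18/29.
Σ V^2·P over the event = 1·(1/29) + 4·(4/29) + 9·(5/29) + 0·(2/29) + 1·(2/29) + 4·(1/29) + 9·(3/29) = 95/29.
E[V^2 | U ∈ {3, 9}] = (95/29) / (18/29) = 95/18.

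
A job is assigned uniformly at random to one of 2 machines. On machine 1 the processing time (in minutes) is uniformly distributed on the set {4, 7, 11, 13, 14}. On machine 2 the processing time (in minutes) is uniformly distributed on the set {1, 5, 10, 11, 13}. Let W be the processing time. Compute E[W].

89/10

E[W | machine 1] = (4+7+11+13+14)/5 = 49/5.
E[W | machine 2] = (1+5+10+11+13)/5 = 8.
E[W] = (1/2)·(49/5) + (1/2)·(8) = 89/10.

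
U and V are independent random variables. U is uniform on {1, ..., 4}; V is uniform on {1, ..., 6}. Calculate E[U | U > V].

P(U > V) = 1/4.
Summing U·P(x,y) over outcomes with U > V gives 5/6.
E[U | U > V] = (5/6) / (1/4) = 10/3.

10/3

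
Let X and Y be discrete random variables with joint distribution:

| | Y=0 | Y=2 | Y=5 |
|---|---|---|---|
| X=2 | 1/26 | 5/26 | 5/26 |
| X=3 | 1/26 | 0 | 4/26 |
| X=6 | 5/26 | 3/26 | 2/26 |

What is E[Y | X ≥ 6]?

8/5

P(X ≥ 6) = 5/13.
Summing Y·P(X=x,Y=y) over the conditioning event gives 8/13.
E[Y | X ≥ 6] = (8/13) / (5/13) = 8/5.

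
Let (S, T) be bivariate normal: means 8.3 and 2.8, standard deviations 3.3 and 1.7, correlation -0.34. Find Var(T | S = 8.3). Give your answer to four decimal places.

2.5559

Var(T | S=x) = (1 − ρ²)·σ_T².
Var(T | S=8.3) = (1.7)²·(1 − (-0.34)²) = 2.89·0.8844 = 2.5559.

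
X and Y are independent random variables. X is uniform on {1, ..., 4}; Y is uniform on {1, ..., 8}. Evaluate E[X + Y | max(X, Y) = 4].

44/7

P(max(X, Y) = 4) = 7/32.
Summing (X+Y)·P(x,y) over outcomes with max(X, Y) = 4 gives 11/8.
E[X + Y | max(X, Y) = 4] = (11/8) / (7/32) = 44/7.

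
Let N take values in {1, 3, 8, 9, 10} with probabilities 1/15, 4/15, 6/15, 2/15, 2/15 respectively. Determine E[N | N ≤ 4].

P(N ≤ 4) = 1/3.
Σ over the event: 1·1/15 + 3·4/15 = 13/15.
E[N | N ≤ 4] = (13/15) / (1/3) = 13/5.

13/5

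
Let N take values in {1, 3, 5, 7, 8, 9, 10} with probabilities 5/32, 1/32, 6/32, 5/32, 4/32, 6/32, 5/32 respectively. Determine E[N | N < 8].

73/17

P(N < 8) = 17/32.
Σ over the event: 1·5/32 + 3·1/32 + 5·3/16 + 7·5/32 = 73/32.
E[N | N < 8] = (73/32) / (17/32) = 73/17.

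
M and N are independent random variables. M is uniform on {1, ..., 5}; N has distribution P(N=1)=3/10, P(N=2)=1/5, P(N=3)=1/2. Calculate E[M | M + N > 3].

P(M + N > 3) = 21/25.
Summing M·P(x,y) over outcomes with M + N > 3 gives 139/50.
E[M | M + N > 3] = (139/50) / (21/25) = 139/42.

139/42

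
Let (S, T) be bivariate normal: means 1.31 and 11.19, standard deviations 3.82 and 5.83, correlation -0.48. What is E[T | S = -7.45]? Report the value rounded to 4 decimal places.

E[T | S=x] = μ_T + ρ(σ_T/σ_S)(x − μ_S) for jointly normal variables.
E[T | S=-7.45] = 11.19 + (-0.48)·(5.83/3.82)·(-7.45 − (1.31)) = 11.19 + (-0.73257)·(-8.76) = 17.6073.

17.6073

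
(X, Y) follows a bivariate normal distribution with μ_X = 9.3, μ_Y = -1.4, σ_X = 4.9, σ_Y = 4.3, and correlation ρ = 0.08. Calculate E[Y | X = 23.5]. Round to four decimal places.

-0.4031

The regression of Y on X has slope ρ·σ_Y/σ_X and passes through (μ_X, μ_Y).
E[Y | X=23.5] = -1.4 + (0.08)·(4.3/4.9)·(23.5 − (9.3)) = -1.4 + (0.070204)·(14.2) = -0.4031.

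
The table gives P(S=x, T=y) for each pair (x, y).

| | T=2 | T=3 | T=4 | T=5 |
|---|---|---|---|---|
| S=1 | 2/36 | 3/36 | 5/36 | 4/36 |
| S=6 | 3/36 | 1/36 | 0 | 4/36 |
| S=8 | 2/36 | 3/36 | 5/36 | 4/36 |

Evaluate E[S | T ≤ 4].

19/4

P(T ≤ 4) = 2/3.
Σ S·P over the event = 1·(2/36) + 1·(3/36) + 1·(5/36) + 6·(3/36) + 6·(1/36) + 8·(2/36) + 8·(3/36) + 8·(5/36) = 19/6.
E[S | T ≤ 4] = (19/6) / (2/3) = 19/4.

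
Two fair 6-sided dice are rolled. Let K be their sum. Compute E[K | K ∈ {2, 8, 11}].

P(K ∈ {2, 8, 11}) = 2/9.
Σ over the event: 2·1/36 + 8·5/36 + 11·1/18 = 16/9.
E[K | K ∈ {2, 8, 11}] = (16/9) / (2/9) = 8.

8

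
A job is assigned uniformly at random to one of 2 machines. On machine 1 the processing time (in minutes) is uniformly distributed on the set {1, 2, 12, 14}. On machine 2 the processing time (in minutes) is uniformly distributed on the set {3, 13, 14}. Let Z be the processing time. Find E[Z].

69/8

E[Z | machine 1] = (1+2+12+14)/4 = 29/4.
E[Z | machine 2] = (3+13+14)/3 = 10.
By the law of total expectation,
E[Z] = (1/2)·(29/4) + (1/2)·(10) = 69/8.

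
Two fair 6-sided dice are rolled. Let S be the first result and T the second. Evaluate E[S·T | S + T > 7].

21

P(S + T > 7) = 5/12.
Summing ST·P(x,y) over outcomes with S + T > 7 gives 35/4.
E[S·T | S + T > 7] = (35/4) / (5/12) = 21.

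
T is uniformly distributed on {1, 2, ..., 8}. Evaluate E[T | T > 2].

Given T > 2, T is equally likely to be any of {3, 4, 5, 6, 7, 8}.
E[T | T > 2] = (3 + 4 + 5 + 6 + 7 + 8) / 6 = 11/2.

11/2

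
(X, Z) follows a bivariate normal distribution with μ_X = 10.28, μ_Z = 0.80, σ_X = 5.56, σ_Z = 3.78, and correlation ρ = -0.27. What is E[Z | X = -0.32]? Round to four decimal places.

For a bivariate normal, E[Z | X=x] = μ_Z + ρ·(σ_Z/σ_X)·(x − μ_X).
E[Z | X=-0.32] = 0.80 + (-0.27)·(3.78/5.56)·(-0.32 − (10.28)) = 0.80 + (-0.18356)·(-10.6) = 2.7457.

2.7457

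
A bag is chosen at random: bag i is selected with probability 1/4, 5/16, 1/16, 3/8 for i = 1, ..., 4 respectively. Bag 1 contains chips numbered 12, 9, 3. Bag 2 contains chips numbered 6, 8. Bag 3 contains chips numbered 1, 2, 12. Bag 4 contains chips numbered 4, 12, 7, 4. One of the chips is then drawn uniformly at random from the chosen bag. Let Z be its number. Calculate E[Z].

E[Z | bag 1] = (12+9+3)/3 = 8.
E[Z | bag 2] = (6+8)/2 = 7.
E[Z | bag 3] = (1+2+12)/3 = 5.
E[Z | bag 4] = (4+12+7+4)/4 = 27/4.
E[Z] = (1/4)·(8) + (5/16)·(7) + (1/16)·(5) + (3/8)·(27/4) = 225/32.

225/32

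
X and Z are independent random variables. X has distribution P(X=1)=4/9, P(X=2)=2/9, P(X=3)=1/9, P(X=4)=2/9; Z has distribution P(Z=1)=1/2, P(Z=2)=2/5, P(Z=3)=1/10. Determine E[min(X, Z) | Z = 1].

1

P(Z = 1) = 1/2.
Summing min(X,Z)·P(x,y) over outcomes with Z = 1 gives 1/2.
E[min(X, Z) | Z = 1] = (1/2) / (1/2) = 1.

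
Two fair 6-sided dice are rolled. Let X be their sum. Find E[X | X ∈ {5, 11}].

7

P(X ∈ {5, 11}) = 1/6.
Σ over the event: 5·1/9 + 11·1/18 = 7/6.
E[X | X ∈ {5, 11}] = (7/6) / (1/6) = 7.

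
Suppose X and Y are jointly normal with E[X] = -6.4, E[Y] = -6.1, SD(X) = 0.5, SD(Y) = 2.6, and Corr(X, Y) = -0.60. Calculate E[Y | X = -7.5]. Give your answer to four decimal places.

-2.6680

The regression of Y on X has slope ρ·σ_Y/σ_X and passes through (μ_X, μ_Y).
E[Y | X=-7.5] = -6.1 + (-0.60)·(2.6/0.5)·(-7.5 − (-6.4)) = -6.1 + (-3.12)·(-1.1) = -2.6680.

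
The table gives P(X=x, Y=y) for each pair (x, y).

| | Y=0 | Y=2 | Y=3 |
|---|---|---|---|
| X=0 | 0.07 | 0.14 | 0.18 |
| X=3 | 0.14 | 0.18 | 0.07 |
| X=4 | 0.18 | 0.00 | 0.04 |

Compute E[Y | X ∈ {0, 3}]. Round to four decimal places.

P(X ∈ {0, 3}) = 0.78.
Summing Y·P(X=x,Y=y) over the conditioning event gives 1.39.
E[Y | X ∈ {0, 3}] = (1.39) / (0.78) = 1.7821.

1.7821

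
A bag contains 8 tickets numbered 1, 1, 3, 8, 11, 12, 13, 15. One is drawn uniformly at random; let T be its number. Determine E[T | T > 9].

P(T > 9) = 1/2.
Σ over the event: 11·1/8 + 12·1/8 + 13·1/8 + 15·1/8 = 51/8.
E[T | T > 9] = (51/8) / (1/2) = 51/4.

51/4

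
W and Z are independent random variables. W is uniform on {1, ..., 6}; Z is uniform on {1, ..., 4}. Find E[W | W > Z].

P(W > Z) = 7/12.
Summing W·P(x,y) over outcomes with W > Z gives 8/3.
E[W | W > Z] = (8/3) / (7/12) = 32/7.

32/7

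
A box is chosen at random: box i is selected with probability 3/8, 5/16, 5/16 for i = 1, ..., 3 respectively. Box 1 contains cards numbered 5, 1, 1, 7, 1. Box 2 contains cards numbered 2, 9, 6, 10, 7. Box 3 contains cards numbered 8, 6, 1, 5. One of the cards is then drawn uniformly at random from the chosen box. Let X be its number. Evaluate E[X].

77/16

E[X | box 1] = (5+1+1+7+1)/5 = 3.
E[X | box 2] = (2+9+6+10+7)/5 = 34/5.
E[X | box 3] = (8+6+1+5)/4 = 5.
By the law of total expectation,
E[X] = (3/8)·(3) + (5/16)·(34/5) + (5/16)·(5) = 77/16.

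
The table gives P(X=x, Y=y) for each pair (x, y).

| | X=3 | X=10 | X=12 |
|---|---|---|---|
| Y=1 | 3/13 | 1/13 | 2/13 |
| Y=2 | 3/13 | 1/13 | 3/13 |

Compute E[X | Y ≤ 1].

P(Y ≤ 1) = 6/13.
Σ X·P over the event = 3·(3/13) + 10·(1/13) + 12·(2/13) = 43/13.
E[X | Y ≤ 1] = (43/13) / (6/13) = 43/6.

43/6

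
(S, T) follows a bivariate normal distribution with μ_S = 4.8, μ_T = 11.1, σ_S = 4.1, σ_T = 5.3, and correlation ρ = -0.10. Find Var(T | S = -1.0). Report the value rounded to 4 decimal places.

27.8091

For a bivariate normal, Var(T | S=x) = σ_T²(1 − ρ²).
Var(T | S=-1.0) = (5.3)²·(1 − (-0.10)²) = 28.09·0.99 = 27.8091.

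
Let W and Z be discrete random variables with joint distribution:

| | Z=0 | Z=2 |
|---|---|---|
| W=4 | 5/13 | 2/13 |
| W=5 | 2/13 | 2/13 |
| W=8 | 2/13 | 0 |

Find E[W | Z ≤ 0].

P(Z ≤ 0) = 9/13.
Σ W·P over the event = 4·(5/13) + 5·(2/13) + 8·(2/13) = 46/13.
E[W | Z ≤ 0] = (46/13) / (9/13) = 46/9.

46/9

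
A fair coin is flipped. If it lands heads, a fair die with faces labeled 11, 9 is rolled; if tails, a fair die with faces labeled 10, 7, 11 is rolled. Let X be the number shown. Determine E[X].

E[X | heads] = (11+9)/2 = 10.
E[X | tails] = (10+7+11)/3 = 28/3.
E[X] = (1/2)·(10) + (1/2)·(28/3) = 29/3.

29/3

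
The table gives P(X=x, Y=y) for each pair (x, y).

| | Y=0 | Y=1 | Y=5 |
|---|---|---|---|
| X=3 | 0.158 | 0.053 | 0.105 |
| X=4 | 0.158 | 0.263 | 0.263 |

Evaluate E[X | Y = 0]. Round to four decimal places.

P(Y = 0) = 0.316.
Σ X·P over the event = 3·(0.158) + 4·(0.158) = 1.106.
E[X | Y = 0] = (1.106) / (0.316) = 3.5000.

3.5000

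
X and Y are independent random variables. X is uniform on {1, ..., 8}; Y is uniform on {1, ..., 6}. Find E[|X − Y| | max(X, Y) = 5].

Outcomes with max(X, Y) = 5: (1,5), (2,5), (3,5), (4,5), (5,1), (5,2), (5,3), (5,4), (5,5), each with probability 1/48.
E[|X − Y| | max(X, Y) = 5] = (4 + 3 + 2 + 1 + 4 + 3 + 2 + 1 + 0) / 9 = 20/9.

20/9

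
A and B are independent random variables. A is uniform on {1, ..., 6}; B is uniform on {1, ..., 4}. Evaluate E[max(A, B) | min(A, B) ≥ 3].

Outcomes with min(A, B) ≥ 3: (3,3), (3,4), (4,3), (4,4), (5,3), (5,4), (6,3), (6,4), each with probability 1/24.
E[max(A, B) | min(A, B) ≥ 3] = (3 + 4 + 4 + 4 + 5 + 5 + 6 + 6) / 8 = 37/8.

37/8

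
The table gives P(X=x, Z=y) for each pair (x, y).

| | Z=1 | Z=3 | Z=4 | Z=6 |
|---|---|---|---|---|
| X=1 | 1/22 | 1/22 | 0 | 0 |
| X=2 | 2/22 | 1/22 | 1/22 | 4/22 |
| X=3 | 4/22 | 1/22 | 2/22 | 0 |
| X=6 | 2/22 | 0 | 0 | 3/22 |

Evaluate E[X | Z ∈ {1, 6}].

P(Z ∈ {1, 6}) = 8/11.
Σ X·P over the event = 1·(1/22) + 2·(2/22) + 2·(4/22) + 3·(4/22) + 6·(2/22) + 6·(3/22) = 5/2.
E[X | Z ∈ {1, 6}] = (5/2) / (8/11) = 55/16.

55/16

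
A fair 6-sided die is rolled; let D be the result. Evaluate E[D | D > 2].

9/2

Given D > 2, D is equally likely to be any of {3, 4, 5, 6}.
E[D | D > 2] = (3 + 4 + 5 + 6) / 4 = 9/2.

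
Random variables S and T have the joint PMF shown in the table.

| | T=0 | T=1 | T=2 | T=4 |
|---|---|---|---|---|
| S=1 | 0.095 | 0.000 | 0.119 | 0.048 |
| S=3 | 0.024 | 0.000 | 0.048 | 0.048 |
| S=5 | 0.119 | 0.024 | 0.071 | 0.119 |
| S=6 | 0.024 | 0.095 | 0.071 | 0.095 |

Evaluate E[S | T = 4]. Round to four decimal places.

4.3774

P(T = 4) = 0.310.
Σ S·P over the event = 1·(0.048) + 3·(0.048) + 5·(0.119) + 6·(0.095) = 1.357.
E[S | T = 4] = (1.357) / (0.310) = 4.3774.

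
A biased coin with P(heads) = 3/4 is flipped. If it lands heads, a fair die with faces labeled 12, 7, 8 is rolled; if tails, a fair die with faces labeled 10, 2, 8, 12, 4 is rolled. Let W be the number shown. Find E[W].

171/20

E[W | heads] = (12+7+8)/3 = 9.
E[W | tails] = (10+2+8+12+4)/5 = 36/5.
E[W] = (3/4)·(9) + (1/4)·(36/5) = 171/20.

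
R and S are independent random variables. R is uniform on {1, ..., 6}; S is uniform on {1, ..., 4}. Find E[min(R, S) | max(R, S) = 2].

Outcomes with max(R, S) = 2: (1,2), (2,1), (2,2), each with probability 1/24.
E[min(R, S) | max(R, S) = 2] = (1 + 1 + 2) / 3 = 4/3.

4/3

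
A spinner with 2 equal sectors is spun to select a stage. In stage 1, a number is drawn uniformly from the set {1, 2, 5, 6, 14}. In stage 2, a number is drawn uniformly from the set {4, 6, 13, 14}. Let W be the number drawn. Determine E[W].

E[W | stage 1] = (1+2+5+6+14)/5 = 28/5.
E[W | stage 2] = (4+6+13+14)/4 = 37/4.
E[W] = (1/2)·(28/5) + (1/2)·(37/4) = 297/40.

297/40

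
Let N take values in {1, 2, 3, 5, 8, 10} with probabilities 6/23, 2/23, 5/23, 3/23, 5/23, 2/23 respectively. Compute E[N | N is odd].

18/7

P(N is odd) = 14/23.
Σ over the event: 1·6/23 + 3·5/23 + 5·3/23 = 36/23.
E[N | N is odd] = (36/23) / (14/23) = 18/7.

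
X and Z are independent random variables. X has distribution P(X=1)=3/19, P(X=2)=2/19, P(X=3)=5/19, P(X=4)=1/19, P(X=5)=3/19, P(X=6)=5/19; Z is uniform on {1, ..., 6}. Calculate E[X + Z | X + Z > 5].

709/85

P(X + Z > 5) = 85/114.
Summing (X+Z)·P(x,y) over outcomes with X + Z > 5 gives 709/114.
E[X + Z | X + Z > 5] = (709/114) / (85/114) = 709/85.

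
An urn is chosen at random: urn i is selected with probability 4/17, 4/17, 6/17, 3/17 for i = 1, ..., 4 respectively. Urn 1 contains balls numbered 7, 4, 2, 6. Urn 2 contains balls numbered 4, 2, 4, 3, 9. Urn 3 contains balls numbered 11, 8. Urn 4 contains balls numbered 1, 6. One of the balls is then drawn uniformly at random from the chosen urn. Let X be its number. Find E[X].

E[X | urn 1] = (7+4+2+6)/4 = 19/4.
E[X | urn 2] = (4+2+4+3+9)/5 = 22/5.
E[X | urn 3] = (11+8)/2 = 19/2.
E[X | urn 4] = (1+6)/2 = 7/2.
E[X] = (4/17)·(19/4) + (4/17)·(22/5) + (6/17)·(19/2) + (3/17)·(7/2) = 1041/170.

1041/170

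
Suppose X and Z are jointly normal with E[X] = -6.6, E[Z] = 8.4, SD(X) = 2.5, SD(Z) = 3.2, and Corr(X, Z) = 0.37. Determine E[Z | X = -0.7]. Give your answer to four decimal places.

11.1942

The regression of Z on X has slope ρ·σ_Z/σ_X and passes through (μ_X, μ_Z).
E[Z | X=-0.7] = 8.4 + (0.37)·(3.2/2.5)·(-0.7 − (-6.6)) = 8.4 + (0.4736)·(5.9) = 11.1942.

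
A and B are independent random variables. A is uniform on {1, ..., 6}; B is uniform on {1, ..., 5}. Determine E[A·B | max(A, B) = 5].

P(max(A, B) = 5) = 3/10.
Summing AB·P(x,y) over outcomes with max(A, B) = 5 gives 25/6.
E[A·B | max(A, B) = 5] = (25/6) / (3/10) = 125/9.

125/9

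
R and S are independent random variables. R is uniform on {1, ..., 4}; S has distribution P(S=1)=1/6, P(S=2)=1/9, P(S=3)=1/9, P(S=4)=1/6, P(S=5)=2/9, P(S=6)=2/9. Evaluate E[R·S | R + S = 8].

156/11

P(R + S = 8) = 11/72.
Summing RS·P(x,y) over outcomes with R + S = 8 gives 13/6.
E[R·S | R + S = 8] = (13/6) / (11/72) = 156/11.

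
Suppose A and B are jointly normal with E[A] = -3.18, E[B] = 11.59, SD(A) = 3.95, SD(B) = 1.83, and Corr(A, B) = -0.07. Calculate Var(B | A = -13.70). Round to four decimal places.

The conditional variance in a bivariate normal is σ_B²(1 − ρ²), independent of x.
Var(B | A=-13.70) = (1.83)²·(1 − (-0.07)²) = 3.3489·0.9951 = 3.3325.

3.3325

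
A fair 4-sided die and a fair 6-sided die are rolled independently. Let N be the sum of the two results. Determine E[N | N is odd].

P(N is odd) = 1/2.
Σ over the event: 3·1/12 + 5·1/6 + 7·1/6 + 9·1/12 = 3.
E[N | N is odd] = (3) / (1/2) = 6.

6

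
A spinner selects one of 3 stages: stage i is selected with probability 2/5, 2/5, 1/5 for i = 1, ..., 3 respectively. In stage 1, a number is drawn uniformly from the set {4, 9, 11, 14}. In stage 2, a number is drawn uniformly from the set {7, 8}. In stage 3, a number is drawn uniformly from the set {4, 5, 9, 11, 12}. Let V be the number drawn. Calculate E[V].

E[V | stage 1] = (4+9+11+14)/4 = 19/2.
E[V | stage 2] = (7+8)/2 = 15/2.
E[V | stage 3] = (4+5+9+11+12)/5 = 41/5.
By the law of total expectation,
E[V] = (2/5)·(19/2) + (2/5)·(15/2) + (1/5)·(41/5) = 211/25.

211/25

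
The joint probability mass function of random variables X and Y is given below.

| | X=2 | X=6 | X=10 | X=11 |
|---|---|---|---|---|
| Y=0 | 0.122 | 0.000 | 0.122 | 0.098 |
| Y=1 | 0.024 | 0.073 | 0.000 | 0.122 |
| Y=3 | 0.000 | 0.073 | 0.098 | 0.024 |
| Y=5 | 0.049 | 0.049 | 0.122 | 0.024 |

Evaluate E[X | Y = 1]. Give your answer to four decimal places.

P(Y = 1) = 0.219.
Σ X·P over the event = 2·(0.024) + 6·(0.073) + 11·(0.122) = 1.828.
E[X | Y = 1] = (1.828) / (0.219) = 8.3470.

8.3470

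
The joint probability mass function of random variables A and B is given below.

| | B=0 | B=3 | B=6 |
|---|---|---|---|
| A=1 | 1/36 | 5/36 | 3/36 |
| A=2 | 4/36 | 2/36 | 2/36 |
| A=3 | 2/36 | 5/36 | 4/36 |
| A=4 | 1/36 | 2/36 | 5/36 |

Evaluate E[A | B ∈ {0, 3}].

P(B ∈ {0, 3}) = 11/18.
Σ A·P over the event = 1·(1/36) + 1·(5/36) + 2·(4/36) + 2·(2/36) + 3·(2/36) + 3·(5/36) + 4·(1/36) + 4·(2/36) = 17/12.
E[A | B ∈ {0, 3}] = (17/12) / (11/18) = 51/22.

51/22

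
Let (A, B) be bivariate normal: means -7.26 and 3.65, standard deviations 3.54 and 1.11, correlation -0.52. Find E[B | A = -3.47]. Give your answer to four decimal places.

The regression of B on A has slope ρ·σ_B/σ_A and passes through (μ_A, μ_B).
E[B | A=-3.47] = 3.65 + (-0.52)·(1.11/3.54)·(-3.47 − (-7.26)) = 3.65 + (-0.16305)·(3.79) = 3.0320.

3.0320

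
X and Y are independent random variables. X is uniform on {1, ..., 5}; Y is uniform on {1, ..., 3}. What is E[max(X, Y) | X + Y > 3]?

P(X + Y > 3) = 4/5.
Summing max(X,Y)·P(x,y) over outcomes with X + Y > 3 gives 44/15.
E[max(X, Y) | X + Y > 3] = (44/15) / (4/5) = 11/3.

11/3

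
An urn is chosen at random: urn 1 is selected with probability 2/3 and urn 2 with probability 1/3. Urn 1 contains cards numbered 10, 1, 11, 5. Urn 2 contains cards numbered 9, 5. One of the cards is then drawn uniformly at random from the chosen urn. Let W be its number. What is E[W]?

E[W | urn 1] = (10+1+11+5)/4 = 27/4.
E[W | urn 2] = (9+5)/2 = 7.
By the law of total expectation,
E[W] = (2/3)·(27/4) + (1/3)·(7) = 41/6.

41/6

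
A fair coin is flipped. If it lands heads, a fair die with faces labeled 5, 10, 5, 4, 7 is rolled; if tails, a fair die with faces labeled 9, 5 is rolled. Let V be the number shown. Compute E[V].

33/5

E[V | heads] = (5+10+5+4+7)/5 = 31/5.
E[V | tails] = (9+5)/2 = 7.
By the law of total expectation,
E[V] = (1/2)·(31/5) + (1/2)·(7) = 33/5.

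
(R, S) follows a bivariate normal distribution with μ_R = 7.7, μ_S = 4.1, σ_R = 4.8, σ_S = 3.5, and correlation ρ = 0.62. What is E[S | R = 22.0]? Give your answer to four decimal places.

10.5648

For a bivariate normal, E[S | R=x] = μ_S + ρ·(σ_S/σ_R)·(x − μ_R).
E[S | R=22.0] = 4.1 + (0.62)·(3.5/4.8)·(22.0 − (7.7)) = 4.1 + (0.452083)·(14.3) = 10.5648.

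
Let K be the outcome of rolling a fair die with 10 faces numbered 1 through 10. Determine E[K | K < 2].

1

Given K < 2, K is equally likely to be any of {1}.
E[K | K < 2] = (1) / 1 = 1.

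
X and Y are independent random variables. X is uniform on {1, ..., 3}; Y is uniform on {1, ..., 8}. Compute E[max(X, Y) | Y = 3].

Outcomes with Y = 3: (1,3), (2,3), (3,3), each with probability 1/24.
E[max(X, Y) | Y = 3] = (3 + 3 + 3) / 3 = 3.

3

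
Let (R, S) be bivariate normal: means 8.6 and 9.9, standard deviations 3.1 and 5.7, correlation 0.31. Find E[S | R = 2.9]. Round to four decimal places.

6.6510

For a bivariate normal, E[S | R=x] = μ_S + ρ·(σ_S/σ_R)·(x − μ_R).
E[S | R=2.9] = 9.9 + (0.31)·(5.7/3.1)·(2.9 − (8.6)) = 9.9 + (0.57)·(-5.7) = 6.6510.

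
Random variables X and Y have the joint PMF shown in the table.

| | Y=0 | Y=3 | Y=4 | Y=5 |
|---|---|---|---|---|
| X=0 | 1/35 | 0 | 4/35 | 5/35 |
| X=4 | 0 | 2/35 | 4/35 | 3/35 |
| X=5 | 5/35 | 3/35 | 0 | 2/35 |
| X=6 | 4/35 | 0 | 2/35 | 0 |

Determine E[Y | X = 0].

41/10

P(X = 0) = 2/7.
Summing Y·P(X=x,Y=y) over the conditioning event gives 41/35.
E[Y | X = 0] = (41/35) / (2/7) = 41/10.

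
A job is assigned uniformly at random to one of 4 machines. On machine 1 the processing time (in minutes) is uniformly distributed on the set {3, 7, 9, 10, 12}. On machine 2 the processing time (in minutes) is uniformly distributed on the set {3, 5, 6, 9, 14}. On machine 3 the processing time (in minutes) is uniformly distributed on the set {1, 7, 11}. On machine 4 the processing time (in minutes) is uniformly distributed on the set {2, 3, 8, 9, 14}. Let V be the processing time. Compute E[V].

437/60

E[V | machine 1] = (3+7+9+10+12)/5 = 41/5.
E[V | machine 2] = (3+5+6+9+14)/5 = 37/5.
E[V | machine 3] = (1+7+11)/3 = 19/3.
E[V | machine 4] = (2+3+8+9+14)/5 = 36/5.
E[V] = (1/4)·(41/5) + (1/4)·(37/5) + (1/4)·(19/3) + (1/4)·(36/5) = 437/60.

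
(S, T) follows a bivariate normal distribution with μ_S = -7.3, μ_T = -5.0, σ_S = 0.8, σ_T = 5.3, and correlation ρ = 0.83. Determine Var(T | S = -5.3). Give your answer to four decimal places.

Var(T | S=x) = (1 − ρ²)·σ_T².
Var(T | S=-5.3) = (5.3)²·(1 − (0.83)²) = 28.09·0.3111 = 8.7388.

8.7388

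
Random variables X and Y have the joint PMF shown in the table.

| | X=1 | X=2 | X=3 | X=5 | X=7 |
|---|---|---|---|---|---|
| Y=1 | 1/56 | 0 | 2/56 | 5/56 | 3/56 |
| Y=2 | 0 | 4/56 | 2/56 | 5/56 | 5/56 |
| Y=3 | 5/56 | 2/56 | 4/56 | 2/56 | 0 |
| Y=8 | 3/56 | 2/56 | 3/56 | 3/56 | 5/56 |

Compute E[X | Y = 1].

P(Y = 1) = 11/56.
Σ X·P over the event = 1·(1/56) + 3·(2/56) + 5·(5/56) + 7·(3/56) = 53/56.
E[X | Y = 1] = (53/56) / (11/56) = 53/11.

53/11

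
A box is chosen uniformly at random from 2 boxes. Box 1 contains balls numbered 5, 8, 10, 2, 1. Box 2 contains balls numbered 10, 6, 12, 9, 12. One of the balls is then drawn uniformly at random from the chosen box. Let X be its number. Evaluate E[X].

E[X | box 1] = (5+8+10+2+1)/5 = 26/5.
E[X | box 2] = (10+6+12+9+12)/5 = 49/5.
E[X] = (1/2)·(26/5) + (1/2)·(49/5) = 15/2.

15/2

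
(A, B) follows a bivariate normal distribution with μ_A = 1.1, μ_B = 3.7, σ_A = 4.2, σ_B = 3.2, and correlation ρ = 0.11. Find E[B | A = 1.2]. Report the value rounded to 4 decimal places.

For a bivariate normal, E[B | A=x] = μ_B + ρ·(σ_B/σ_A)·(x − μ_A).
E[B | A=1.2] = 3.7 + (0.11)·(3.2/4.2)·(1.2 − (1.1)) = 3.7 + (0.08381)·(0.1) = 3.7084.

3.7084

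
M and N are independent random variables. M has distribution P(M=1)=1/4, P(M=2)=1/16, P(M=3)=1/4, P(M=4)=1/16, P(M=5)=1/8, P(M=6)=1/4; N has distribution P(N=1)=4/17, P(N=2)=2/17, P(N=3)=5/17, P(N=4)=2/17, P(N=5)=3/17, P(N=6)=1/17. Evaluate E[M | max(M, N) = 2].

10/7

P(max(M, N) = 2) = 7/136.
Summing M·P(x,y) over outcomes with max(M, N) = 2 gives 5/68.
E[M | max(M, N) = 2] = (5/68) / (7/136) = 10/7.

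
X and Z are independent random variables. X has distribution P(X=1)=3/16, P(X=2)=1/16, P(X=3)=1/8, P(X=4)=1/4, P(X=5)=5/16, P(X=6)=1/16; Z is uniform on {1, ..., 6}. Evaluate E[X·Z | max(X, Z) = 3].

51/10

P(max(X, Z) = 3) = 5/48.
Summing XZ·P(x,y) over outcomes with max(X, Z) = 3 gives 17/32.
E[X·Z | max(X, Z) = 3] = (17/32) / (5/48) = 51/10.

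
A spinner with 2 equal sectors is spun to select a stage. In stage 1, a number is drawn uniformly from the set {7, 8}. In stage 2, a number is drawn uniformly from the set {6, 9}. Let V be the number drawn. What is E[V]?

15/2

E[V | stage 1] = (7+8)/2 = 15/2.
E[V | stage 2] = (6+9)/2 = 15/2.
By the law of total expectation,
E[V] = (1/2)·(15/2) + (1/2)·(15/2) = 15/2.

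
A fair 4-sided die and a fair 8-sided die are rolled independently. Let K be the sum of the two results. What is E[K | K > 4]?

P(K > 4) = 13/16.
Σ over the event: 5·1/8 + 6·1/8 + 7·1/8 + 8·1/8 + 9·1/8 + 10·3/32 + 11·1/16 + 12·1/32 = 51/8.
E[K | K > 4] = (51/8) / (13/16) = 102/13.

102/13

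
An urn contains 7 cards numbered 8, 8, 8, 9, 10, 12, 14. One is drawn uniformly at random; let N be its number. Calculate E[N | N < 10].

P(N < 10) = 4/7.
Σ over the event: 8·3/7 + 9·1/7 = 33/7.
E[N | N < 10] = (33/7) / (4/7) = 33/4.

33/4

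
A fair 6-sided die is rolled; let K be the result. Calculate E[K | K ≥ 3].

Given K ≥ 3, K is equally likely to be any of {3, 4, 5, 6}.
E[K | K ≥ 3] = (3 + 4 + 5 + 6) / 4 = 9/2.

9/2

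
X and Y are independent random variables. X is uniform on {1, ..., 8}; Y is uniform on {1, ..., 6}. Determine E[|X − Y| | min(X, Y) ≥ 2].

P(min(X, Y) ≥ 2) = 35/48.
Summing |X−Y|·P(x,y) over outcomes with min(X, Y) ≥ 2 gives 25/16.
E[|X − Y| | min(X, Y) ≥ 2] = (25/16) / (35/48) = 15/7.

15/7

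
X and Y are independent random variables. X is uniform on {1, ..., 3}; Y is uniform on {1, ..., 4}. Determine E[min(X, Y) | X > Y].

Outcomes with X > Y: (2,1), (3,1), (3,2), each with probability 1/12.
E[min(X, Y) | X > Y] = (1 + 1 + 2) / 3 = 4/3.

4/3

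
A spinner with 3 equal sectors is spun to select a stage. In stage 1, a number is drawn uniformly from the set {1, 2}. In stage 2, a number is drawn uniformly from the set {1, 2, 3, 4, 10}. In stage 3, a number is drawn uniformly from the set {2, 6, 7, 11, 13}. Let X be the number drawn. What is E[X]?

E[X | stage 1] = (1+2)/2 = 3/2.
E[X | stage 2] = (1+2+3+4+10)/5 = 4.
E[X | stage 3] = (2+6+7+11+13)/5 = 39/5.
E[X] = (1/3)·(3/2) + (1/3)·(4) + (1/3)·(39/5) = 133/30.

133/30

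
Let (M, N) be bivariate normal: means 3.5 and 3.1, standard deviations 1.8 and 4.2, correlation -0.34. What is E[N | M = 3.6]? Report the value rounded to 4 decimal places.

3.0207

The regression of N on M has slope ρ·σ_N/σ_M and passes through (μ_M, μ_N).
E[N | M=3.6] = 3.1 + (-0.34)·(4.2/1.8)·(3.6 − (3.5)) = 3.1 + (-0.79333)·(0.1) = 3.0207.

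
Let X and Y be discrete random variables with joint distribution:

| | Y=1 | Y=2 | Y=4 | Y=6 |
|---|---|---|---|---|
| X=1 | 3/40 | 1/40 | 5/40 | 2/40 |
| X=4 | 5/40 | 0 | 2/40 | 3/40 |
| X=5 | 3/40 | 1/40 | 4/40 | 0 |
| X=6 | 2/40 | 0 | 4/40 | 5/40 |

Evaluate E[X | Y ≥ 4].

101/25

P(Y ≥ 4) = 5/8.
Σ X·P over the event = 1·(5/40) + 1·(2/40) + 4·(2/40) + 4·(3/40) + 5·(4/40) + 6·(4/40) + 6·(5/40) = 101/40.
E[X | Y ≥ 4] = (101/40) / (5/8) = 101/25.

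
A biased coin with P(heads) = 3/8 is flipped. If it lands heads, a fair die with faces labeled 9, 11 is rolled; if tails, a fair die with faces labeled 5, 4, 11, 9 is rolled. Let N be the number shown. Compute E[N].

E[N | heads] = (9+11)/2 = 10.
E[N | tails] = (5+4+11+9)/4 = 29/4.
E[N] = (3/8)·(10) + (5/8)·(29/4) = 265/32.

265/32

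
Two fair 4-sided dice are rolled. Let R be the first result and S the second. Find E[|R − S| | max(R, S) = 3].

Outcomes with max(R, S) = 3: (1,3), (2,3), (3,1), (3,2), (3,3), each with probability 1/16.
E[|R − S| | max(R, S) = 3] = (2 + 1 + 2 + 1 + 0) / 5 = 6/5.

6/5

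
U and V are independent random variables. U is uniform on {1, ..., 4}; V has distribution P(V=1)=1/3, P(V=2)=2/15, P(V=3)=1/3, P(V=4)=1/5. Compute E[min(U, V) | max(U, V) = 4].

P(max(U, V) = 4) = 2/5.
Summing min(U,V)·P(x,y) over outcomes with max(U, V) = 4 gives 9/10.
E[min(U, V) | max(U, V) = 4] = (9/10) / (2/5) = 9/4.

9/4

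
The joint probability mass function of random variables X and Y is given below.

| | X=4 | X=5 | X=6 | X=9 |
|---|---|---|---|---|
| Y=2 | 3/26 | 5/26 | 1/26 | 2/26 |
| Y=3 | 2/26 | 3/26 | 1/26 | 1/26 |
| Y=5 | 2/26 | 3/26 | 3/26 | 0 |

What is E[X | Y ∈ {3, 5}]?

79/15

P(Y ∈ {3, 5}) = 15/26.
Σ X·P over the event = 4·(2/26) + 4·(2/26) + 5·(3/26) + 5·(3/26) + 6·(1/26) + 6·(3/26) + 9·(1/26) = 79/26.
E[X | Y ∈ {3, 5}] = (79/26) / (15/26) = 79/15.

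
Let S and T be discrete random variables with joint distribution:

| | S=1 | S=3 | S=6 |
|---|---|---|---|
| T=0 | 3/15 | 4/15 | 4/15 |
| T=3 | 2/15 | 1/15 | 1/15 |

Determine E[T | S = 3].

3/5

P(S = 3) = 1/3.
Σ T·P over the event = 0·(4/15) + 3·(1/15) = 1/5.
E[T | S = 3] = (1/5) / (1/3) = 3/5.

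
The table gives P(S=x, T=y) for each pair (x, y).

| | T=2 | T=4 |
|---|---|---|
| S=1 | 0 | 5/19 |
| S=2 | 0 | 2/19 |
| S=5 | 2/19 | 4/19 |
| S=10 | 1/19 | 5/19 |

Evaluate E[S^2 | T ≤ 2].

50

P(T ≤ 2) = 3/19.
Summing S^2·P(S=x,T=y) over the conditioning event gives 150/19.
E[S^2 | T ≤ 2] = (150/19) / (3/19) = 50.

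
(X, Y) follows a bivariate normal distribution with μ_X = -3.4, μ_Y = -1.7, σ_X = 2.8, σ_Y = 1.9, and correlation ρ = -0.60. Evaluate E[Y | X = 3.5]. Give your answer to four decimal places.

-4.5093

E[Y | X=x] = μ_Y + ρ(σ_Y/σ_X)(x − μ_X) for jointly normal variables.
E[Y | X=3.5] = -1.7 + (-0.60)·(1.9/2.8)·(3.5 − (-3.4)) = -1.7 + (-0.40714)·(6.9) = -4.5093.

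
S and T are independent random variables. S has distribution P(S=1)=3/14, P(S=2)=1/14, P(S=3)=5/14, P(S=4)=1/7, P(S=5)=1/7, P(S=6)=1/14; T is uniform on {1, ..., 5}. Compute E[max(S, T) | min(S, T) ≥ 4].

P(min(S, T) ≥ 4) = 1/7.
Summing max(S,T)·P(x,y) over outcomes with min(S, T) ≥ 4 gives 5/7.
E[max(S, T) | min(S, T) ≥ 4] = (5/7) / (1/7) = 5.

5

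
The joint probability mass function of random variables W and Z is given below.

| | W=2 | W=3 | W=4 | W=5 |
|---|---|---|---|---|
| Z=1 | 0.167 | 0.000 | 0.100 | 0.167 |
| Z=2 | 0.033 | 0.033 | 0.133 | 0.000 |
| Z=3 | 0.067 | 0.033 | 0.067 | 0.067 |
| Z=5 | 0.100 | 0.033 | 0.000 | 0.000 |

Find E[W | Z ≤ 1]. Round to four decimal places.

P(Z ≤ 1) = 0.434.
Σ W·P over the event = 2·(0.167) + 4·(0.100) + 5·(0.167) = 1.569.
E[W | Z ≤ 1] = (1.569) / (0.434) = 3.6152.

3.6152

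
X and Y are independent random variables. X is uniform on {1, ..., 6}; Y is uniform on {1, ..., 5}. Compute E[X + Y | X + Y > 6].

P(X + Y > 6) = 1/2.
Summing (X+Y)·P(x,y) over outcomes with X + Y > 6 gives 25/6.
E[X + Y | X + Y > 6] = (25/6) / (1/2) = 25/3.

25/3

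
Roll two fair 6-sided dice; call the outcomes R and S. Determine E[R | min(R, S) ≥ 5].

11/2

P(min(R, S) ≥ 5) = 1/9.
Summing R·P(x,y) over outcomes with min(R, S) ≥ 5 gives 11/18.
E[R | min(R, S) ≥ 5] = (11/18) / (1/9) = 11/2.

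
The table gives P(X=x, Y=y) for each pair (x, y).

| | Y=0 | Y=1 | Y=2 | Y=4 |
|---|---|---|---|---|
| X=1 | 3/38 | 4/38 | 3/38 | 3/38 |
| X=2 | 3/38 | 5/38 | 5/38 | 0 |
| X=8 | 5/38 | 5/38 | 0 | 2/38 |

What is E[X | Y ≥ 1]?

P(Y ≥ 1) = 27/38.
Σ X·P over the event = 1·(4/38) + 1·(3/38) + 1·(3/38) + 2·(5/38) + 2·(5/38) + 8·(5/38) + 8·(2/38) = 43/19.
E[X | Y ≥ 1] = (43/19) / (27/38) = 86/27.

86/27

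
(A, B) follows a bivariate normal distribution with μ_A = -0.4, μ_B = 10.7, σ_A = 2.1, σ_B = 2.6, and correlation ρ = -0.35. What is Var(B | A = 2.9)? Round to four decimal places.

Var(B | A=x) = (1 − ρ²)·σ_B².
Var(B | A=2.9) = (2.6)²·(1 − (-0.35)²) = 6.76·0.8775 = 5.9319.

5.9319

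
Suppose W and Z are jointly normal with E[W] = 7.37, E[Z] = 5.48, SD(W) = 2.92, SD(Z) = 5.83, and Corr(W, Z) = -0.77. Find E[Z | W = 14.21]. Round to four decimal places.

The regression of Z on W has slope ρ·σ_Z/σ_W and passes through (μ_W, μ_Z).
E[Z | W=14.21] = 5.48 + (-0.77)·(5.83/2.92)·(14.21 − (7.37)) = 5.48 + (-1.537363)·(6.84) = -5.0356.

-5.0356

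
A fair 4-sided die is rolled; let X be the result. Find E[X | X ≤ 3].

Given X ≤ 3, X is equally likely to be any of {1, 2, 3}.
E[X | X ≤ 3] = (1 + 2 + 3) / 3 = 2.

2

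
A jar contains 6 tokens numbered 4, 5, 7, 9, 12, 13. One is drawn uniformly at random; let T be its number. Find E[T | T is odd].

P(T is odd) = 2/3.
Σ over the event: 5·1/6 + 7·1/6 + 9·1/6 + 13·1/6 = 17/3.
E[T | T is odd] = (17/3) / (2/3) = 17/2.

17/2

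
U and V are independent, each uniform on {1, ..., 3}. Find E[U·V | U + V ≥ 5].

7

Outcomes with U + V ≥ 5: (2,3), (3,2), (3,3), each with probability 1/9.
E[U·V | U + V ≥ 5] = (6 + 6 + 9) / 3 = 7.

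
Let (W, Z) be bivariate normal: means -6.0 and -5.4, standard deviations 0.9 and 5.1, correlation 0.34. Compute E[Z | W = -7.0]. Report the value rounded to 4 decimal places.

-7.3267

For a bivariate normal, E[Z | W=x] = μ_Z + ρ·(σ_Z/σ_W)·(x − μ_W).
E[Z | W=-7.0] = -5.4 + (0.34)·(5.1/0.9)·(-7.0 − (-6.0)) = -5.4 + (1.9267)·(-1) = -7.3267.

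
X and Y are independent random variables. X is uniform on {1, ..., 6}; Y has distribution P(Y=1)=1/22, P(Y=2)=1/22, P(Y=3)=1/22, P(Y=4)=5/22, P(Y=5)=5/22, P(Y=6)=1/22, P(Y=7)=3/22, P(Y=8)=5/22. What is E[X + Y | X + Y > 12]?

174/13

P(X + Y > 12) = 13/132.
Summing (X+Y)·P(x,y) over outcomes with X + Y > 12 gives 29/22.
E[X + Y | X + Y > 12] = (29/22) / (13/132) = 174/13.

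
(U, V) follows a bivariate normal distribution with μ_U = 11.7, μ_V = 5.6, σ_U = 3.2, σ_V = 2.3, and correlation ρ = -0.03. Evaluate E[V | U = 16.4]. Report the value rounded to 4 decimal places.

5.4987

E[V | U=x] = μ_V + ρ(σ_V/σ_U)(x − μ_U) for jointly normal variables.
E[V | U=16.4] = 5.6 + (-0.03)·(2.3/3.2)·(16.4 − (11.7)) = 5.6 + (-0.021562)·(4.7) = 5.4987.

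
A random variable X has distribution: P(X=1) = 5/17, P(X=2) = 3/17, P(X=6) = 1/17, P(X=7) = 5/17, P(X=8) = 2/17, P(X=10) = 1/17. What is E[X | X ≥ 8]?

P(X ≥ 8) = 3/17.
Σ over the event: 8·2/17 + 10·1/17 = 26/17.
E[X | X ≥ 8] = (26/17) / (3/17) = 26/3.

26/3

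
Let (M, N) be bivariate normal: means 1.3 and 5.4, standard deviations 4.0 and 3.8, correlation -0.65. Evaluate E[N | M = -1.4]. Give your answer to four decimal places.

7.0673

For a bivariate normal, E[N | M=x] = μ_N + ρ·(σ_N/σ_M)·(x − μ_M).
E[N | M=-1.4] = 5.4 + (-0.65)·(3.8/4.0)·(-1.4 − (1.3)) = 5.4 + (-0.6175)·(-2.7) = 7.0673.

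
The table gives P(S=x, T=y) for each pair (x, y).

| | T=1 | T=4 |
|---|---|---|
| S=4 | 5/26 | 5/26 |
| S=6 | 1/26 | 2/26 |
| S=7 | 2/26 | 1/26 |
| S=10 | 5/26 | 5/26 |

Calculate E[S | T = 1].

P(T = 1) = 1/2.
Summing S·P(S=x,T=y) over the conditioning event gives 45/13.
E[S | T = 1] = (45/13) / (1/2) = 90/13.

90/13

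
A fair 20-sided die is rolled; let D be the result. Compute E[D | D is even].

11

Given D is even, D is equally likely to be any of {2, 4, 6, 8, 10, 12, 14, 16, 18, 20}.
E[D | D is even] = (2 + 4 + 6 + 8 + 10 + 12 + 14 + 16 + 18 + 20) / 10 = 11.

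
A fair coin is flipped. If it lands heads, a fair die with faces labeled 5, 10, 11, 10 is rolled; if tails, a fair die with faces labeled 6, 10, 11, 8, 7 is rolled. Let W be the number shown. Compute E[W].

87/10

E[W | heads] = (5+10+11+10)/4 = 9.
E[W | tails] = (6+10+11+8+7)/5 = 42/5.
By the law of total expectation,
E[W] = (1/2)·(9) + (1/2)·(42/5) = 87/10.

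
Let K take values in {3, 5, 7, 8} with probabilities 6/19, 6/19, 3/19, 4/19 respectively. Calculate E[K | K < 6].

4

P(K < 6) = 12/19.
Σ over the event: 3·6/19 + 5·6/19 = 48/19.
E[K | K < 6] = (48/19) / (12/19) = 4.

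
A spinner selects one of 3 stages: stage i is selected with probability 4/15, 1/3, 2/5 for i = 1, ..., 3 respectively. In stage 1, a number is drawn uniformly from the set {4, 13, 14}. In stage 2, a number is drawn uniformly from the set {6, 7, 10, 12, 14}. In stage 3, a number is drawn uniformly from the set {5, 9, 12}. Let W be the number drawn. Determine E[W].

E[W | stage 1] = (4+13+14)/3 = 31/3.
E[W | stage 2] = (6+7+10+12+14)/5 = 49/5.
E[W | stage 3] = (5+9+12)/3 = 26/3.
By the law of total expectation,
E[W] = (4/15)·(31/3) + (1/3)·(49/5) + (2/5)·(26/3) = 427/45.

427/45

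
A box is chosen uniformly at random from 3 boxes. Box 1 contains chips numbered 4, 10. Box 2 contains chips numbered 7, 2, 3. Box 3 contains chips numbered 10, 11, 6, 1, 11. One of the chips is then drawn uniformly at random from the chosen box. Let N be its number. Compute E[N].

E[N | box 1] = (4+10)/2 = 7.
E[N | box 2] = (7+2+3)/3 = 4.
E[N | box 3] = (10+11+6+1+11)/5 = 39/5.
By the law of total expectation,
E[N] = (1/3)·(7) + (1/3)·(4) + (1/3)·(39/5) = 94/15.

94/15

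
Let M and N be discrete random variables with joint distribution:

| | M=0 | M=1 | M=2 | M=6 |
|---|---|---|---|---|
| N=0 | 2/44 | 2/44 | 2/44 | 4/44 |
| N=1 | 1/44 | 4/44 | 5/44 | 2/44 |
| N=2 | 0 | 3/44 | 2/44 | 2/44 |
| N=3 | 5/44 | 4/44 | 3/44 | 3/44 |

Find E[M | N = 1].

P(N = 1) = 3/11.
Summing M·P(M=x,N=y) over the conditioning event gives 13/22.
E[M | N = 1] = (13/22) / (3/11) = 13/6.

13/6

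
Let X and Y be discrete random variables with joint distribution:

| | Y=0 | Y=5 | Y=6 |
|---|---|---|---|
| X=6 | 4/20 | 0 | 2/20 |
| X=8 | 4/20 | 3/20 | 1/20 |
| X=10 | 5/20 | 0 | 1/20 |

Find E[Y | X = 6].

P(X = 6) = 3/10.
Summing Y·P(X=x,Y=y) over the conditioning event gives 3/5.
E[Y | X = 6] = (3/5) / (3/10) = 2.

2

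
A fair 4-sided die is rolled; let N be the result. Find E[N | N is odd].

2

Given N is odd, N is equally likely to be any of {1, 3}.
E[N | N is odd] = (1 + 3) / 2 = 2.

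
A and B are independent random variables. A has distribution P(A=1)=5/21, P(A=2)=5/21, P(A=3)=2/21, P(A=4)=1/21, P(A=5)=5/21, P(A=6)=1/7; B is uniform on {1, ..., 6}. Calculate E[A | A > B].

P(A > B) = 47/126.
Summing A·P(x,y) over outcomes with A > B gives 16/9.
E[A | A > B] = (16/9) / (47/126) = 224/47.

224/47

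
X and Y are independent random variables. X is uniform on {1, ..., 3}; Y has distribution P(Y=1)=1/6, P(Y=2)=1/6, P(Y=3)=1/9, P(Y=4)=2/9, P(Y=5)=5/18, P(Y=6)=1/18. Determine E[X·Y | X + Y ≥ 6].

71/7

P(X + Y ≥ 6) = 14/27.
Summing XY·P(x,y) over outcomes with X + Y ≥ 6 gives 142/27.
E[X·Y | X + Y ≥ 6] = (142/27) / (14/27) = 71/7.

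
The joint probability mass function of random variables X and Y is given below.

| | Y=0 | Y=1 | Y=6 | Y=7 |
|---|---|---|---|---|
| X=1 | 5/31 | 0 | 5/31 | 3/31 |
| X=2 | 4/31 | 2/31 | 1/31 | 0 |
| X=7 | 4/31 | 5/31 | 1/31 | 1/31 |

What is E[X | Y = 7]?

5/2

P(Y = 7) = 4/31.
Summing X·P(X=x,Y=y) over the conditioning event gives 10/31.
E[X | Y = 7] = (10/31) / (4/31) = 5/2.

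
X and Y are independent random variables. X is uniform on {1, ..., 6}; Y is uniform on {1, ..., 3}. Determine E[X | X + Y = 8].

Outcomes with X + Y = 8: (5,3), (6,2), each with probability 1/18.
E[X | X + Y = 8] = (5 + 6) / 2 = 11/2.

11/2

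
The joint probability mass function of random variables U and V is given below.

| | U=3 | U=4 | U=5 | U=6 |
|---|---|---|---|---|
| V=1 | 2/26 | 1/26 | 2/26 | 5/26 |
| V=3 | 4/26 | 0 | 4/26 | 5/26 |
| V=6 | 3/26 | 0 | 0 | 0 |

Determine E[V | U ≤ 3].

P(U ≤ 3) = 9/26.
Σ V·P over the event = 1·(2/26) + 3·(4/26) + 6·(3/26) = 16/13.
E[V | U ≤ 3] = (16/13) / (9/26) = 32/9.

32/9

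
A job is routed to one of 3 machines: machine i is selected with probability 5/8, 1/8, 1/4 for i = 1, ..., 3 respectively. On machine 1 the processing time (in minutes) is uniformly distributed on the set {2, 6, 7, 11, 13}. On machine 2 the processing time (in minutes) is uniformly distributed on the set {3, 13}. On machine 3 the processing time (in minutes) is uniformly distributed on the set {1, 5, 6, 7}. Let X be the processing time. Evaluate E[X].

113/16

E[X | machine 1] = (2+6+7+11+13)/5 = 39/5.
E[X | machine 2] = (3+13)/2 = 8.
E[X | machine 3] = (1+5+6+7)/4 = 19/4.
E[X] = (5/8)·(39/5) + (1/8)·(8) + (1/4)·(19/4) = 113/16.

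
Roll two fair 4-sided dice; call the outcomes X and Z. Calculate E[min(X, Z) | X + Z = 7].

Outcomes with X + Z = 7: (3,4), (4,3), each with probability 1/16.
E[min(X, Z) | X + Z = 7] = (3 + 3) / 2 = 3.

3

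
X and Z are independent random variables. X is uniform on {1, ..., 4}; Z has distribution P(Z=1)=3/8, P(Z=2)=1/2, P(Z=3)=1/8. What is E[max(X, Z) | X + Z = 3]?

2

P(X + Z = 3) = 7/32.
Summing max(X,Z)·P(x,y) over outcomes with X + Z = 3 gives 7/16.
E[max(X, Z) | X + Z = 3] = (7/16) / (7/32) = 2.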